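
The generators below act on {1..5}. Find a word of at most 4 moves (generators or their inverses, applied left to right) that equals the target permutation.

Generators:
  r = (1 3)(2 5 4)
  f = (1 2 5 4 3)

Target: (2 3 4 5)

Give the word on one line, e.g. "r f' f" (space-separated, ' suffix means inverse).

  after f': (1 3 4 5 2)
  after r': (2 3 5 4)
  after r': (1 3 2)
  after r': (2 3 4 5)

f' r' r' r'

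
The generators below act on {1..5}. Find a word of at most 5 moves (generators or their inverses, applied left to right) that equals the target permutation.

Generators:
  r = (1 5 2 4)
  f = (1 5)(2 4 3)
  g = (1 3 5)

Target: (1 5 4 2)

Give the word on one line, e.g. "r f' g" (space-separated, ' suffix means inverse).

r' g r f'

  after r': (1 4 2 5)
  after g: (1 4 2)(3 5)
  after r: (2 5 3)
  after f': (1 5 4 2)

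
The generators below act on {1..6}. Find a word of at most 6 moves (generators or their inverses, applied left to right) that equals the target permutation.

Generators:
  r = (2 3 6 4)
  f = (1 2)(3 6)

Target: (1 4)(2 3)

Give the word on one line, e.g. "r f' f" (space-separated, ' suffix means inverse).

r' f r' f'

  after r': (2 4 6 3)
  after f: (1 2 4 3)
  after r': (1 4 2 6 3)
  after f': (1 4)(2 3)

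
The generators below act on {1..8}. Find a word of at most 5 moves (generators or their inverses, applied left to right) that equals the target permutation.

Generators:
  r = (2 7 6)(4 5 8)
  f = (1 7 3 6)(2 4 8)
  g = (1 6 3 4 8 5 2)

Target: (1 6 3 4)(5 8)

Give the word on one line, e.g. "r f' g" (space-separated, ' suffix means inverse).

g' r f' f'

  after g': (1 2 5 8 4 3 6)
  after r: (1 7 6)(2 8 5 4 3)
  after f': (2 4 7 3 8 5)
  after f': (1 6 3 4)(5 8)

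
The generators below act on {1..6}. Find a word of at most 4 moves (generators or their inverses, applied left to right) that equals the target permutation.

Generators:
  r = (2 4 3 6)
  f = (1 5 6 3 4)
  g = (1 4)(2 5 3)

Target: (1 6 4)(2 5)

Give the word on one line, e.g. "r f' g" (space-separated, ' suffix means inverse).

g r' r'

  after g: (1 4)(2 5 3)
  after r': (1 2 5 4)(3 6)
  after r': (1 6 4)(2 5)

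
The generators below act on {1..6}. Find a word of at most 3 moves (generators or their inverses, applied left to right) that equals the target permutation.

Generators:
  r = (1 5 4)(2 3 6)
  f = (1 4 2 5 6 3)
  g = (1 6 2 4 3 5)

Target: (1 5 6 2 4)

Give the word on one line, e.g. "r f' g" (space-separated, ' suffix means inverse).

r' g' f

  after r': (1 4 5)(2 6 3)
  after g': (1 2)(3 6 4)
  after f: (1 5 6 2 4)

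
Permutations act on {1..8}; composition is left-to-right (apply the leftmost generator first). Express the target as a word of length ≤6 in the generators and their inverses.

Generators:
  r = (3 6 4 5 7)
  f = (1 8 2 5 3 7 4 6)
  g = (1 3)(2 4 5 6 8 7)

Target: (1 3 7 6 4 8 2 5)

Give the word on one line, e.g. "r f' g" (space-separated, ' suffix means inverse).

g r r g f

  after g: (1 3)(2 4 5 6 8 7)
  after r: (1 6 8 3)(2 5 4 7)
  after r: (1 4 3)(2 7)(6 8)
  after g: (1 5 6 7 4)
  after f: (1 3 7 6 4 8 2 5)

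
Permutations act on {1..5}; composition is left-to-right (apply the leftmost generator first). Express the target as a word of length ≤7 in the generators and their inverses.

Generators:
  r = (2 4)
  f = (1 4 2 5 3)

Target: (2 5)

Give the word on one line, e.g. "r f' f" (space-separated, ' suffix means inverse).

  after f': (1 3 5 2 4)
  after r: (1 3 5 4)
  after f: (2 5)
  after r': (2 5 4)
  after r': (2 5)

f' r f r' r'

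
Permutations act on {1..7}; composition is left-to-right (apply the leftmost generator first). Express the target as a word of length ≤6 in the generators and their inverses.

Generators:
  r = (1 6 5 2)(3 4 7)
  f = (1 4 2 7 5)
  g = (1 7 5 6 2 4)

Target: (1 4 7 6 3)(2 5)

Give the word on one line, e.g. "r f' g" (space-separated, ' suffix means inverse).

  after r': (1 2 5 6)(3 7 4)
  after f: (1 7 2)(3 5 6 4)
  after r: (1 3 2 6 7)
  after r: (1 4 7 6 3)(2 5)

r' f r r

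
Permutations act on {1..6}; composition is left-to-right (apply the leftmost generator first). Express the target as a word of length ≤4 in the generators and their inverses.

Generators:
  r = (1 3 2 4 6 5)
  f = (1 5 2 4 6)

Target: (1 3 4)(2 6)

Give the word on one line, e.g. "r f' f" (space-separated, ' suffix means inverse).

  after r: (1 3 2 4 6 5)
  after f: (1 3 4)(2 6)

r f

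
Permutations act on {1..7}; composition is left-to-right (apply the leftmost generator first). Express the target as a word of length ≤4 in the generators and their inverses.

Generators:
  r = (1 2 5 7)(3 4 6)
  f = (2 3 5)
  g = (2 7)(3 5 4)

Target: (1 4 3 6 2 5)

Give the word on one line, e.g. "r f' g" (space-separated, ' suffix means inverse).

  after r: (1 2 5 7)(3 4 6)
  after r: (1 5)(2 7)(3 6 4)
  after g: (1 4 5)(3 6)
  after f': (1 4 3 6 2 5)

r r g f'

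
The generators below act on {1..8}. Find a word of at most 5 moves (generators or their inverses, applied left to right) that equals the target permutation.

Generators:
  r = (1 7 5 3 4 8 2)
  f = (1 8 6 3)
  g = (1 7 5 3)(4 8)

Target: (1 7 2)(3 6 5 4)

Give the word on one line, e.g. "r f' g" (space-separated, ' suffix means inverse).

  after r: (1 7 5 3 4 8 2)
  after g: (1 5)(2 7 3 8)
  after f: (1 5 8 2 7)(3 6)
  after r': (1 7 2)(3 6 5 4)

r g f r'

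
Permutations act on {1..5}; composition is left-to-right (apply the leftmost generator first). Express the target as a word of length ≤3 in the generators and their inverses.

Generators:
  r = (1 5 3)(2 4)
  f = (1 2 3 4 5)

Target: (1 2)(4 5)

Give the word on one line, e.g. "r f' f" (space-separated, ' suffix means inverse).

r' f r'

  after r': (1 3 5)(2 4)
  after f: (1 4 3)(2 5)
  after r': (1 2)(4 5)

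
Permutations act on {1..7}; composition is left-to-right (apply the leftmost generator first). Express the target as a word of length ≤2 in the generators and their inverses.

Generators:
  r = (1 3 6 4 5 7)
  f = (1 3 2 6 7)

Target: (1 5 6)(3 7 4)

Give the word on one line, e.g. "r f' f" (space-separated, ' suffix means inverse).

  after r': (1 7 5 4 6 3)
  after r': (1 5 6)(3 7 4)

r' r'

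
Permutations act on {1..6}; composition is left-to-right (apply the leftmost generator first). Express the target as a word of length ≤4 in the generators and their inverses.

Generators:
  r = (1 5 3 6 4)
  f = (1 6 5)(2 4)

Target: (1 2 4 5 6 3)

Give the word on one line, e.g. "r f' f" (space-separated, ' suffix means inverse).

  after f': (1 5 6)(2 4)
  after f': (1 6 5)
  after r: (1 4)(3 6)
  after f': (1 2 4 5 6 3)

f' f' r f'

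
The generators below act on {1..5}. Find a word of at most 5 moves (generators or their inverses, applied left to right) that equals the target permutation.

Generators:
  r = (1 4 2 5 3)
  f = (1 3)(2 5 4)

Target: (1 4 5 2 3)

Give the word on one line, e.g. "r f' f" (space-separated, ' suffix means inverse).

  after f: (1 3)(2 5 4)
  after f: (2 4 5)
  after f: (1 3)
  after f: (2 5 4)
  after r: (1 4 5 2 3)

f f f f r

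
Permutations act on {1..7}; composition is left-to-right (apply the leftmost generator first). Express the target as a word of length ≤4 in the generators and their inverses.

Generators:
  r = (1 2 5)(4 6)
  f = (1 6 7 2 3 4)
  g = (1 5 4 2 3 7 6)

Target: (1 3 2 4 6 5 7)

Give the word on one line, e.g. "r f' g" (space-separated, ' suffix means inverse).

g r' f

  after g: (1 5 4 2 3 7 6)
  after r': (1 2 3 7 4)(5 6)
  after f: (1 3 2 4 6 5 7)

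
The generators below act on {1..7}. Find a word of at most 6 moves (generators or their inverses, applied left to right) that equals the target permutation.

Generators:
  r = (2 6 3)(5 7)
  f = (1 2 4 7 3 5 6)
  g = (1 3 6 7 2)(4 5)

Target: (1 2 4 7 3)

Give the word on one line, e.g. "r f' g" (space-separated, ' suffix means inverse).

g f g' f'

  after g: (1 3 6 7 2)(4 5)
  after f: (1 5 7 4 6 3)
  after g': (1 4 3 2 7 5 6)
  after f': (1 2 4 7 3)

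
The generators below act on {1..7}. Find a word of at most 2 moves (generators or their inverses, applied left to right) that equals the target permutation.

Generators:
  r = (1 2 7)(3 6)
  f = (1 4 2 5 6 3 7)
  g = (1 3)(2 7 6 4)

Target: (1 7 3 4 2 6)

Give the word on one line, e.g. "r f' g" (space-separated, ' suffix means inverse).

  after r: (1 2 7)(3 6)
  after g: (1 7 3 4 2 6)

r g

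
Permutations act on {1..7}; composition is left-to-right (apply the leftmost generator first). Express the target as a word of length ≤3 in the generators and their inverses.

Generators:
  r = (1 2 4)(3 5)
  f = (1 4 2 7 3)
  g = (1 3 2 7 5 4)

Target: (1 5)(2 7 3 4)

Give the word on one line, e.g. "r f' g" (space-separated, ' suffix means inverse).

g r

  after g: (1 3 2 7 5 4)
  after r: (1 5)(2 7 3 4)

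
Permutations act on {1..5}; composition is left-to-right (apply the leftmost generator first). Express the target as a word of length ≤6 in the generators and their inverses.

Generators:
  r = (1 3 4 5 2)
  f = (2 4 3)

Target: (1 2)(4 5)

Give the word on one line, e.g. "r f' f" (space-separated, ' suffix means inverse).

r r f r f'

  after r: (1 3 4 5 2)
  after r: (1 4 2 3 5)
  after f: (1 3 5)
  after r: (1 4 5 3 2)
  after f': (1 2)(4 5)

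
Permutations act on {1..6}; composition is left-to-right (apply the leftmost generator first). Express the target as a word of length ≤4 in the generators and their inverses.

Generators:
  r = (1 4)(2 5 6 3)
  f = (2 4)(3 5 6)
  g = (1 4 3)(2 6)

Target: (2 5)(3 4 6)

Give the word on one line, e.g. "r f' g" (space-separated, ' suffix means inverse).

g r'

  after g: (1 4 3)(2 6)
  after r': (2 5)(3 4 6)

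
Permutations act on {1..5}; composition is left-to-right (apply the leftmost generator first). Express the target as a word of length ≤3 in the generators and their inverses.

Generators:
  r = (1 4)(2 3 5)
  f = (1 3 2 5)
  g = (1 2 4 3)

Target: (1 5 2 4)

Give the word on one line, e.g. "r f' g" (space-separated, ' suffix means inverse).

f' f' r'

  after f': (1 5 2 3)
  after f': (1 2)(3 5)
  after r': (1 5 2 4)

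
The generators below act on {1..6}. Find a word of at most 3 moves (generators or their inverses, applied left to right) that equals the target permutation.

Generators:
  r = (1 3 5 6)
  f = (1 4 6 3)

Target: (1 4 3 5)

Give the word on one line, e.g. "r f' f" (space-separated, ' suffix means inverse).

  after r': (1 6 5 3)
  after f': (1 4)(5 6)
  after r: (1 4 3 5)

r' f' r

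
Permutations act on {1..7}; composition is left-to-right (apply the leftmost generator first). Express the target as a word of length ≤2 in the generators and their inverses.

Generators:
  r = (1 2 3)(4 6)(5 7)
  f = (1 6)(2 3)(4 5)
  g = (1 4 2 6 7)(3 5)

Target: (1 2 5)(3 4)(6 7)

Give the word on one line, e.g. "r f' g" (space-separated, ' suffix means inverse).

  after f': (1 6)(2 3)(4 5)
  after g': (1 2 5)(3 4)(6 7)

f' g'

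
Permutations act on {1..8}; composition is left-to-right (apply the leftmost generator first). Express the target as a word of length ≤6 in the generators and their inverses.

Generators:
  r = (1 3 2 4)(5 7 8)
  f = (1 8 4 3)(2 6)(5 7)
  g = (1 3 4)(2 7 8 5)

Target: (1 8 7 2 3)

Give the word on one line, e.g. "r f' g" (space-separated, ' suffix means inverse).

r' r' g' g'

  after r': (1 4 2 3)(5 8 7)
  after r': (1 2)(3 4)(5 7 8)
  after g': (1 5 2 4)
  after g': (1 8 7 2 3)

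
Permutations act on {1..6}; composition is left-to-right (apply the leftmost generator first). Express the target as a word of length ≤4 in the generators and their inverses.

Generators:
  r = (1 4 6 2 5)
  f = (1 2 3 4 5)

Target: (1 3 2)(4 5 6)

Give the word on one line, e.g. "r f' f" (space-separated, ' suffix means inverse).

  after f': (1 5 4 3 2)
  after f': (1 4 2 5 3)
  after f': (1 3 5 2 4)
  after r': (1 3 2)(4 5 6)

f' f' f' r'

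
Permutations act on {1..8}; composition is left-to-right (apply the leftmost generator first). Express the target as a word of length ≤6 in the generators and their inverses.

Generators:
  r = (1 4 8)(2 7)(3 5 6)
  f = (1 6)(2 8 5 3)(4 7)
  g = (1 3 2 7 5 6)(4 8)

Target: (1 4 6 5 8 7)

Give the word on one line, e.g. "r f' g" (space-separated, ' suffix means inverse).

f' g r' r'

  after f': (1 6)(2 3 5 8)(4 7)
  after g: (3 6)(4 5)(7 8)
  after r': (1 8 2 7 4 3 5)
  after r': (1 4 6 5 8 7)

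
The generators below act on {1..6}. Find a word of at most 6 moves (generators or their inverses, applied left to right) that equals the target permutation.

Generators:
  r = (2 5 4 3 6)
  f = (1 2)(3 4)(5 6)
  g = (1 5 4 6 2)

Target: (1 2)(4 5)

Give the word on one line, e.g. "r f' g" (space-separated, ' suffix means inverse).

r f g f'

  after r: (2 5 4 3 6)
  after f: (1 2 6)(3 5)
  after g: (3 4 6 5)
  after f': (1 2)(4 5)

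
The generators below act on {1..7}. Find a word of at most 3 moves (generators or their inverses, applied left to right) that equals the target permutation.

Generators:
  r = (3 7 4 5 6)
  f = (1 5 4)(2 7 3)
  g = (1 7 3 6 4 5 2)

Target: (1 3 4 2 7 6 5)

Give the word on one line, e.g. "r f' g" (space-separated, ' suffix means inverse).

  after g: (1 7 3 6 4 5 2)
  after g: (1 3 4 2 7 6 5)

g g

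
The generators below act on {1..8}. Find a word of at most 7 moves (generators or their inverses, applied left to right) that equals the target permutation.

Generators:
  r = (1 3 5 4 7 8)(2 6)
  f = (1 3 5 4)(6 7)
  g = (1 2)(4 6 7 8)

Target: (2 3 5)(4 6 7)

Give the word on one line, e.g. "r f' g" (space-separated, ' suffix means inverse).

  after g': (1 2)(4 8 7 6)
  after f: (1 2 3 5 4 8 6)
  after g: (2 3 5 6)(7 8)
  after r: (1 3 4 7)(2 5)
  after f': (2 3 5)(4 6 7)

g' f g r f'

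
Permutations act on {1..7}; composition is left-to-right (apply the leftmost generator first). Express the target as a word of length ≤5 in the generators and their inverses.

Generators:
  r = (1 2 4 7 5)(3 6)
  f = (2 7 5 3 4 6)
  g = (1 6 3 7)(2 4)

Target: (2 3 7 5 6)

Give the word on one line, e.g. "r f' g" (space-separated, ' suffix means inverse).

g f r'

  after g: (1 6 3 7)(2 4)
  after f: (1 2 6 4 7)(3 5)
  after r': (2 3 7 5 6)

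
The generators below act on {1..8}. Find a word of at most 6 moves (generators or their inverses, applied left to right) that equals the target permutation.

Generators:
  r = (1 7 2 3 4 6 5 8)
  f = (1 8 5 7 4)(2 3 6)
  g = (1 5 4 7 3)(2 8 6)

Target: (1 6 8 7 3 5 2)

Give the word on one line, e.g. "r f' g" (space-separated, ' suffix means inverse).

  after r: (1 7 2 3 4 6 5 8)
  after f: (1 4 2 6 7 3)
  after r': (1 3 8 5 6)(2 4 7)
  after f: (1 6 8 7 3 5 2)

r f r' f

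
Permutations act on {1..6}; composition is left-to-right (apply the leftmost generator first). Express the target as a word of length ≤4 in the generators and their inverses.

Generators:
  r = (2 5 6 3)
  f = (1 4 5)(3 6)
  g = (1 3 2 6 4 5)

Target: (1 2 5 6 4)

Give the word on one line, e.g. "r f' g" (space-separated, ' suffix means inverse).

  after f': (1 5 4)(3 6)
  after f': (1 4 5)
  after g: (1 5 3 2 6 4)
  after r': (1 2 5 6 4)

f' f' g r'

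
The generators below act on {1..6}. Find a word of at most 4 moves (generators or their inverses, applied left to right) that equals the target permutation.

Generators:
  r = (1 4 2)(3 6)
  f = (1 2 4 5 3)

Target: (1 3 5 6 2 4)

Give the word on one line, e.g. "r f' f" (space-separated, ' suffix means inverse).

  after f: (1 2 4 5 3)
  after r': (1 4 5 6 3 2)
  after f: (1 5 6)(3 4)
  after f: (1 3 5 6 2 4)

f r' f f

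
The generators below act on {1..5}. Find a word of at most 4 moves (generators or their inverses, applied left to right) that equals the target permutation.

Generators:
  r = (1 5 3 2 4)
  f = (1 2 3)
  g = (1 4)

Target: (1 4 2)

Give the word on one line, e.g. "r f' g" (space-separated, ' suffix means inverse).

  after f': (1 3 2)
  after g': (1 3 2 4)
  after f: (2 4)
  after g: (1 4 2)

f' g' f g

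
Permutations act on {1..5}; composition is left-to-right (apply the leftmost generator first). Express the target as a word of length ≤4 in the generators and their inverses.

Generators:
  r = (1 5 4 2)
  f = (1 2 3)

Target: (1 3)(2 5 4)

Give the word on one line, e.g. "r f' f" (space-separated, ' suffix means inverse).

  after f: (1 2 3)
  after f: (1 3 2)
  after r: (1 3)(2 5 4)

f f r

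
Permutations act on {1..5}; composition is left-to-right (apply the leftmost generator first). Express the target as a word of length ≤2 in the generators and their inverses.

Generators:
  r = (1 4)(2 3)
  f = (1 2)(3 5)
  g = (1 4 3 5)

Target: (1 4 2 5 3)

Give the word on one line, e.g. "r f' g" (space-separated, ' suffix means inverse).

  after r': (1 4)(2 3)
  after f: (1 4 2 5 3)

r' f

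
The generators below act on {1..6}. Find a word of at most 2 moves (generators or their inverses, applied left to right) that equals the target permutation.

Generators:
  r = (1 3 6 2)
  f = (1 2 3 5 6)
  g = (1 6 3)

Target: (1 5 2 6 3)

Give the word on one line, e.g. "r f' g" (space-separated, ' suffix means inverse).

  after f': (1 6 5 3 2)
  after f': (1 5 2 6 3)

f' f'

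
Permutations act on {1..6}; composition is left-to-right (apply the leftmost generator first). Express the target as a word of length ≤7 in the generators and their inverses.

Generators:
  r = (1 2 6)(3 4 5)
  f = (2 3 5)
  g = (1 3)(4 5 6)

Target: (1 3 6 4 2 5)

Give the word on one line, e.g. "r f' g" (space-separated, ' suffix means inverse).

  after g': (1 3)(4 6 5)
  after r: (1 4)(2 6 3)
  after g': (1 6)(2 5 4 3)
  after g': (1 5 6 3 2 4)
  after r: (1 3 6 4 2 5)

g' r g' g' r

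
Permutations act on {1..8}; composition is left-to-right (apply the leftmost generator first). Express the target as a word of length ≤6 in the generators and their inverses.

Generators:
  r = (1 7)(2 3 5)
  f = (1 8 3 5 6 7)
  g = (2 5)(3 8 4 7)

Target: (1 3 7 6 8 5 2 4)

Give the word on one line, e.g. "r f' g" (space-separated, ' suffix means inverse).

  after f': (1 7 6 5 3 8)
  after r: (2 3 8 7 6)
  after g: (2 8 3 4 7 6 5)
  after r': (1 7 6 3 4)(2 8)
  after g: (1 3 7 6 8 5 2 4)

f' r g r' g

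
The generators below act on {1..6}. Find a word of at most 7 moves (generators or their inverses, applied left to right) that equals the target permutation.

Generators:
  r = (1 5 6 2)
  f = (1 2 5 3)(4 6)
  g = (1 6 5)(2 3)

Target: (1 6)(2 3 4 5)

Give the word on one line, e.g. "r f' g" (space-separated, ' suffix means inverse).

  after r: (1 5 6 2)
  after g: (2 6 3)
  after r': (1 2 5)(3 6)
  after f': (3 4 6 5)
  after g: (1 6)(2 3 4 5)

r g r' f' g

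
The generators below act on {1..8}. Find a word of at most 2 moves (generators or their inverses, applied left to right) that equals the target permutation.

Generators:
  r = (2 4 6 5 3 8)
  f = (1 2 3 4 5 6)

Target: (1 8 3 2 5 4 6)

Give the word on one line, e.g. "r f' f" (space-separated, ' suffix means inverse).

f r'

  after f: (1 2 3 4 5 6)
  after r': (1 8 3 2 5 4 6)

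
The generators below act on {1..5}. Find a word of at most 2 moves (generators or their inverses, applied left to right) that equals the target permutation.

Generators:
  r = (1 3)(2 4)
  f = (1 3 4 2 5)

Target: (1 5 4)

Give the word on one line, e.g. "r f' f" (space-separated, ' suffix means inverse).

f' r

  after f': (1 5 2 4 3)
  after r: (1 5 4)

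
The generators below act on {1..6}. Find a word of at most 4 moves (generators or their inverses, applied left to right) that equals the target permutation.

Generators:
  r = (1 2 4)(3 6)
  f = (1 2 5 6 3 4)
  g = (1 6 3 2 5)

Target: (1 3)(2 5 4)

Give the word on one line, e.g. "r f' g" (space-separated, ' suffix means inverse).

  after g: (1 6 3 2 5)
  after r': (1 3)(2 5 4)

g r'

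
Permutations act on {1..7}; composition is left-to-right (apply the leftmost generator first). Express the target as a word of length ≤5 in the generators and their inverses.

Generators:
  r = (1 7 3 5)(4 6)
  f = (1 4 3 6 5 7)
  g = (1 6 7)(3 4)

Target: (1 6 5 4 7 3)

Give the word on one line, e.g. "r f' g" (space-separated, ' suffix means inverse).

  after g: (1 6 7)(3 4)
  after g: (1 7 6)
  after r': (3 7 4 6 5)
  after g: (1 6 5 4 7 3)

g g r' g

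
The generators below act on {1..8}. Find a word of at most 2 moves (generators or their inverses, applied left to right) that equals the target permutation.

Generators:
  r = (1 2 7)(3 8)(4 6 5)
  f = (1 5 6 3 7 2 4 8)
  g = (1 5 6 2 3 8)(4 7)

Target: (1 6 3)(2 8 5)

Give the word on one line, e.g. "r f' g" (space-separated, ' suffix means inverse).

  after g: (1 5 6 2 3 8)(4 7)
  after g: (1 6 3)(2 8 5)

g g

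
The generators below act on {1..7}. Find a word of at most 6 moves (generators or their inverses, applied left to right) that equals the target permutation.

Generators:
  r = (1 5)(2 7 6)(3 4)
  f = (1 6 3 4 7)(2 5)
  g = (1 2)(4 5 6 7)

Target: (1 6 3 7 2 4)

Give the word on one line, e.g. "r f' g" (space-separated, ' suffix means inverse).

  after f: (1 6 3 4 7)(2 5)
  after r: (1 2)(4 6)(5 7)
  after r: (1 7)(2 5 6 3 4)
  after g': (1 6 3 7 2 4)

f r r g'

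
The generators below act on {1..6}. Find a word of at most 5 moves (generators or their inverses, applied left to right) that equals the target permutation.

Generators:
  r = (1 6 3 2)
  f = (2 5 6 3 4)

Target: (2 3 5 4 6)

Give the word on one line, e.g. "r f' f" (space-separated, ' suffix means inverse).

f f f

  after f: (2 5 6 3 4)
  after f: (2 6 4 5 3)
  after f: (2 3 5 4 6)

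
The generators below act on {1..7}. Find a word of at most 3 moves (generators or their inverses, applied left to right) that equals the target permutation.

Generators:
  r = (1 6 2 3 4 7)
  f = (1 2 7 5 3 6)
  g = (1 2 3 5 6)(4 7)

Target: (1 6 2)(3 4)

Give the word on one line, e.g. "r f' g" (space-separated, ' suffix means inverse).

g' f g'

  after g': (1 6 5 3 2)(4 7)
  after f: (3 7 4 5 6)
  after g': (1 6 2)(3 4)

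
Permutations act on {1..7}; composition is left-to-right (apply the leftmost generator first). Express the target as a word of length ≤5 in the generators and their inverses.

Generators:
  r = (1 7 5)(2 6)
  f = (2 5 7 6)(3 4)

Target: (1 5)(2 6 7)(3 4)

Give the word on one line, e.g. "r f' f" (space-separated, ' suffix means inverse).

r' f' r f f

  after r': (1 5 7)(2 6)
  after f': (1 2 7)(3 4)
  after r: (1 6 2 5)(3 4)
  after f: (1 2 7 6 5)
  after f: (1 5)(2 6 7)(3 4)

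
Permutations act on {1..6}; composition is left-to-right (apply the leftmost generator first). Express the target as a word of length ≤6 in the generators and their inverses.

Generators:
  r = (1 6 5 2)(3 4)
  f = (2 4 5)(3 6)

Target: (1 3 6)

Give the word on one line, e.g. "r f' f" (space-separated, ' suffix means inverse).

  after f': (2 5 4)(3 6)
  after r': (1 2 6 4 5 3)
  after r': (1 5 4 6 3 2)
  after f': (1 4 3 5 2)
  after r': (1 3 6)

f' r' r' f' r'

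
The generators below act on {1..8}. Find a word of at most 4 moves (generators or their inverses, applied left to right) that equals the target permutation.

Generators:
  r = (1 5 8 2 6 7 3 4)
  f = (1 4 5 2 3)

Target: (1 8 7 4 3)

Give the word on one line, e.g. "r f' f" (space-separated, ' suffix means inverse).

r f r'

  after r: (1 5 8 2 6 7 3 4)
  after f: (1 2 6 7)(3 5 8)
  after r': (1 8 7 4 3)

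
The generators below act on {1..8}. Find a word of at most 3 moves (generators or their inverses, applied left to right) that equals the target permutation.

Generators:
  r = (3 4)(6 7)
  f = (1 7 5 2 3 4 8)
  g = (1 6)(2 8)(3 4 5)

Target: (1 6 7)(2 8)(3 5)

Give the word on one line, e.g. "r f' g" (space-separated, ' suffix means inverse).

  after r': (3 4)(6 7)
  after g: (1 6 7)(2 8)(3 5)

r' g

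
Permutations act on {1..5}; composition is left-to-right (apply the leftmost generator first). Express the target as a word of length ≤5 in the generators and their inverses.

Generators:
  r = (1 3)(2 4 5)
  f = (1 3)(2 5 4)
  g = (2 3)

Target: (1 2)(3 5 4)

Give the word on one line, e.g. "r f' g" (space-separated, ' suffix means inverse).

  after g': (2 3)
  after r': (1 3 5 4 2)
  after g': (1 2)(3 5 4)
  after f: (1 5 2 3 4)
  after r: (1 2)(3 5 4)

g' r' g' f r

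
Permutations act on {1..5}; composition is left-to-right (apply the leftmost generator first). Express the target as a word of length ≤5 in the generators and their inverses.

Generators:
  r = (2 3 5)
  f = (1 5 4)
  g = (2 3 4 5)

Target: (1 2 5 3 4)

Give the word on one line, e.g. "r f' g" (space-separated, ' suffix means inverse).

g f' g' r'

  after g: (2 3 4 5)
  after f': (1 4)(2 3 5)
  after g': (1 3 4)
  after r': (1 2 5 3 4)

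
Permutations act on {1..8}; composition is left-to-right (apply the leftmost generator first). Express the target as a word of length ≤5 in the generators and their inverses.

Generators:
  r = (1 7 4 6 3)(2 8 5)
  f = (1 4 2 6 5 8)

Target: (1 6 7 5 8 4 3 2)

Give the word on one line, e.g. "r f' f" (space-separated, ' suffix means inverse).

f r f' f' r

  after f: (1 4 2 6 5 8)
  after r: (1 6 2 3)(4 8 7)
  after f': (1 2 3 8 7)(4 5 6)
  after f': (1 4 6)(2 3 5)(7 8)
  after r: (1 6 7 5 8 4 3 2)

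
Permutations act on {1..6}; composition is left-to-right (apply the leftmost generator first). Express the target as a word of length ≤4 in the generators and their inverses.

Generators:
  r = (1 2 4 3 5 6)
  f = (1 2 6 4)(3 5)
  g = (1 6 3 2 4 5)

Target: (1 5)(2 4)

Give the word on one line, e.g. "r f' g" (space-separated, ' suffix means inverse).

  after f: (1 2 6 4)(3 5)
  after g: (1 4 6 5 2 3)
  after f: (2 5 6 3)
  after g': (1 5)(2 4)

f g f g'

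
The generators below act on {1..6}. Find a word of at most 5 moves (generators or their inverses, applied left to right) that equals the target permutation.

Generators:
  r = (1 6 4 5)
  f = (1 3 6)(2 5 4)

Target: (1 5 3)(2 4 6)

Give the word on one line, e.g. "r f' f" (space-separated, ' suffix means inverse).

  after r: (1 6 4 5)
  after f: (2 5 3 6)
  after r': (1 5 3)(2 4 6)

r f r'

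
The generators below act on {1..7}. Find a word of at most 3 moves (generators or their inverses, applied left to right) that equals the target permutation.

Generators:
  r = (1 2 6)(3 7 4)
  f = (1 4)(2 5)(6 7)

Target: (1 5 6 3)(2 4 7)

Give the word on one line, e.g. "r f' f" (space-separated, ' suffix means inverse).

  after r: (1 2 6)(3 7 4)
  after f: (1 5 2 7)(3 6 4)
  after r: (1 5 6 3)(2 4 7)

r f r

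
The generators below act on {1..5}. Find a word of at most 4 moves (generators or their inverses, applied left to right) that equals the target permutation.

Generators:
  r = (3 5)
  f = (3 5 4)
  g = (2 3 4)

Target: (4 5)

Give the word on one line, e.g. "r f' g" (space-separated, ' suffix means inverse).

f r'

  after f: (3 5 4)
  after r': (4 5)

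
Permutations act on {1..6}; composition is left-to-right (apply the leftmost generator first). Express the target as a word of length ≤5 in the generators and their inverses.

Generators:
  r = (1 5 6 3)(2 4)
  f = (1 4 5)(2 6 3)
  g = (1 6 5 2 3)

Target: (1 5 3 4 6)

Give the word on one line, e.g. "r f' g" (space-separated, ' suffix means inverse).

  after f: (1 4 5)(2 6 3)
  after f: (1 5 4)(2 3 6)
  after r': (2 6 4 3 5)
  after f: (1 4 2 3)(5 6)
  after f: (1 5 3 4 6)

f f r' f f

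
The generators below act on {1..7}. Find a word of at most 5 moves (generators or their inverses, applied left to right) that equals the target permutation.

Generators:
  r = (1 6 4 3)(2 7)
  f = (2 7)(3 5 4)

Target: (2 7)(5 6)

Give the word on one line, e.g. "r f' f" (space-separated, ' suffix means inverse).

  after f: (2 7)(3 5 4)
  after r': (1 3 5 6)
  after r': (1 4 6 3 5)(2 7)
  after f: (1 3 4 6 5)
  after r: (2 7)(5 6)

f r' r' f r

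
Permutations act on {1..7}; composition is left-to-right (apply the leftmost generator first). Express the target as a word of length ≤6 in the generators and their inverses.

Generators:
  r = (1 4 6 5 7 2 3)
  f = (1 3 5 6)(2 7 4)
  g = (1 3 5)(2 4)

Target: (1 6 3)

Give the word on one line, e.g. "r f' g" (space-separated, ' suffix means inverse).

f g g f'

  after f: (1 3 5 6)(2 7 4)
  after g: (1 5 6 3)(2 7)
  after g: (2 7 4)(5 6)
  after f': (1 6 3)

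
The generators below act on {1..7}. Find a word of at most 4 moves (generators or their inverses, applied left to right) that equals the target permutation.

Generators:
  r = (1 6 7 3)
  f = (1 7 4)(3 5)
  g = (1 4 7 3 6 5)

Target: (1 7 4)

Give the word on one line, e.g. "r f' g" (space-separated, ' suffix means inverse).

  after f': (1 4 7)(3 5)
  after g: (1 7 4 3)(5 6)
  after f: (1 4 5 6 3 7)
  after g: (1 7 4)

f' g f g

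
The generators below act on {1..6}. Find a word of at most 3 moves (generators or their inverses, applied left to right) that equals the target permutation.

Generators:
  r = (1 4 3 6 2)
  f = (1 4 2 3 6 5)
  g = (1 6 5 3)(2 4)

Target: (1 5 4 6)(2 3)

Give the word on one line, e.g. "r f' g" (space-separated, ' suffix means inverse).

  after f': (1 5 6 3 2 4)
  after g': (1 6 5)(3 4)
  after f: (1 5 4 6)(2 3)

f' g' f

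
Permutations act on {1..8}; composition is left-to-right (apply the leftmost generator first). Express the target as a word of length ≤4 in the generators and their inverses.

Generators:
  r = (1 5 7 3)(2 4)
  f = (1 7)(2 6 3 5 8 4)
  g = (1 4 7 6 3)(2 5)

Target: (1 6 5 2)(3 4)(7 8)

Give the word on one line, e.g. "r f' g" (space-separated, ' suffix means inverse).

  after g': (1 3 6 7 4)(2 5)
  after f': (1 6)(2 3)(4 7 8 5)
  after r: (1 6 5 2)(3 4)(7 8)

g' f' r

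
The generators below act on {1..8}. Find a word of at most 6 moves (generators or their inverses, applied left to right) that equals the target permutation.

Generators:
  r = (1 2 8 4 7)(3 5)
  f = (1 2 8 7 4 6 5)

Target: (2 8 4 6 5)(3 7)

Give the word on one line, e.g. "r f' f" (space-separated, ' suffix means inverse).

  after r': (1 7 4 8 2)(3 5)
  after f: (1 4 7 6 5 3)
  after r': (1 8 2)(3 7 6)
  after f: (1 7 5)(3 4 6)
  after r: (2 8 4 6 5)(3 7)

r' f r' f r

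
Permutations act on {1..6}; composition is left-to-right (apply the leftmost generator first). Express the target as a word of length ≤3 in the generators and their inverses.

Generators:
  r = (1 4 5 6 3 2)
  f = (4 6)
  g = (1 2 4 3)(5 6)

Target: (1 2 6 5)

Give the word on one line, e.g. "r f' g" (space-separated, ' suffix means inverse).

  after g: (1 2 4 3)(5 6)
  after r: (2 5 3 4)
  after g: (1 2 6 5)

g r g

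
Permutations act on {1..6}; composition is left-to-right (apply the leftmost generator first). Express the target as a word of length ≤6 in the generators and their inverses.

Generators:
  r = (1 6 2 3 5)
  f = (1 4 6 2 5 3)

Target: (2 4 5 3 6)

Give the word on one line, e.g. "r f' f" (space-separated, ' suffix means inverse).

  after f': (1 3 5 2 6 4)
  after r': (1 2)(4 5 6)
  after f: (1 5 2 4 3)
  after r: (2 4 5 3 6)

f' r' f r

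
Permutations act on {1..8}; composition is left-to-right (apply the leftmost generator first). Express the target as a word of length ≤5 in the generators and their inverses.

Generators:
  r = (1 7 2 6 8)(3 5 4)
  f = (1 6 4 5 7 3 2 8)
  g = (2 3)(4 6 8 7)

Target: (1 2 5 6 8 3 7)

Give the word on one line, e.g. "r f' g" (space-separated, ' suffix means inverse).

r' g' f' r' f'

  after r': (1 8 6 2 7)(3 4 5)
  after g': (1 6 3 7)(2 8 4 5)
  after f': (3 5)(6 7 8)
  after r': (1 8 2 7 6)(4 5)
  after f': (1 2 5 6 8 3 7)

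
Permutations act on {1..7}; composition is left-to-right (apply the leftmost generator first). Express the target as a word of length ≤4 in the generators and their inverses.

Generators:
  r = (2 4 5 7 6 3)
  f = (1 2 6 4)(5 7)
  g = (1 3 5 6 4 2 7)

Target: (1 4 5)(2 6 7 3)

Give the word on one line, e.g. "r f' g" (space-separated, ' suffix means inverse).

  after g: (1 3 5 6 4 2 7)
  after r': (1 6 2 5 7)(3 4)
  after g: (1 4 5)(2 6 7 3)

g r' g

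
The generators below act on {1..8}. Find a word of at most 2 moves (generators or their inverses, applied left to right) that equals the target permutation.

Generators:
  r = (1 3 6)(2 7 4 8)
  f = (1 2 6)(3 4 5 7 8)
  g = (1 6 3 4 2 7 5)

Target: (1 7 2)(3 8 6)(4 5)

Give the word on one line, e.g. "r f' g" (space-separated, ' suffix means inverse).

  after f: (1 2 6)(3 4 5 7 8)
  after r: (1 7 2)(3 8 6)(4 5)

f r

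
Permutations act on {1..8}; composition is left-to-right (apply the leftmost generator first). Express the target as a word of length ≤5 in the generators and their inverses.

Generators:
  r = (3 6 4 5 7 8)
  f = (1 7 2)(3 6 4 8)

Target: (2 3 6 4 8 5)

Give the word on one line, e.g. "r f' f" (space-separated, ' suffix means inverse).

f' r f

  after f': (1 2 7)(3 8 4 6)
  after r: (1 2 8 5 7)
  after f: (2 3 6 4 8 5)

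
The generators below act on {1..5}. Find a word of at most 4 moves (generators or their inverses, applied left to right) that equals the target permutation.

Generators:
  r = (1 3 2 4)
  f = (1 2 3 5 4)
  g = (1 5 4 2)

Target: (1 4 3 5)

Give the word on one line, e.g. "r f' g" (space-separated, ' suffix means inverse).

r f r' g

  after r: (1 3 2 4)
  after f: (1 5 4 2)
  after r': (1 5 2 4 3)
  after g: (1 4 3 5)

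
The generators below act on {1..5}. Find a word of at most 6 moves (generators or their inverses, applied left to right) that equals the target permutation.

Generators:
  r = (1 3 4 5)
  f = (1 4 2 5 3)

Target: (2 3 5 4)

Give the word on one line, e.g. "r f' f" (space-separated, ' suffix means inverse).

  after f': (1 3 5 2 4)
  after r': (2 3 4 5)
  after r': (1 5 2)
  after f: (1 3)(2 4)
  after r': (2 3 5 4)

f' r' r' f r'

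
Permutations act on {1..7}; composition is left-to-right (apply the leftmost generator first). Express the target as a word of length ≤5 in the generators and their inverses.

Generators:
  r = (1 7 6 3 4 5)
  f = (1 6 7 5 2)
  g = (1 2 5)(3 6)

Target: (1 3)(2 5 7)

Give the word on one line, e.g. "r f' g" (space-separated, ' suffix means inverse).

f g f'

  after f: (1 6 7 5 2)
  after g: (1 3 6 7)
  after f': (1 3)(2 5 7)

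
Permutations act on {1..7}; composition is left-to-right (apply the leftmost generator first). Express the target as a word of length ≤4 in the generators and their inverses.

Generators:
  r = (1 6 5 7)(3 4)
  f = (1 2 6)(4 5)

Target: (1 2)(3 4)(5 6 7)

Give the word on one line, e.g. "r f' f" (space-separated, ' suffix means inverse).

  after f': (1 6 2)(4 5)
  after f': (1 2 6)
  after r': (1 2)(3 4)(5 6 7)

f' f' r'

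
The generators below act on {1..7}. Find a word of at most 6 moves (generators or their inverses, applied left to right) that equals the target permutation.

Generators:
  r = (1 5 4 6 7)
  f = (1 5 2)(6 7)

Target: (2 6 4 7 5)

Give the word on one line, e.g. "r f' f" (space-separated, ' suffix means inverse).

  after r: (1 5 4 6 7)
  after f: (1 2)(4 7 5)
  after r': (1 2 7)(4 6)
  after f: (2 6 4 7 5)

r f r' f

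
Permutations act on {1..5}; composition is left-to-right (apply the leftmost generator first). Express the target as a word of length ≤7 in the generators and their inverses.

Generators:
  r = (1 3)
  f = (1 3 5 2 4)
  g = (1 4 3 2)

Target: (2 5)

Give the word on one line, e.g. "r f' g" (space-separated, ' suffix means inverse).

  after f: (1 3 5 2 4)
  after r: (2 4 3 5)
  after g': (1 2)(3 5)
  after g': (1 3 5 4)
  after f': (2 5)

f r g' g' f'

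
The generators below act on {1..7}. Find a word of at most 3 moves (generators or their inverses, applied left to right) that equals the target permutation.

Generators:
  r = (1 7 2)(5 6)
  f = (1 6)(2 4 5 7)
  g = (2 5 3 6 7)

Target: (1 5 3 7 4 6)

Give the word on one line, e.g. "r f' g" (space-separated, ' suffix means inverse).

g f r

  after g: (2 5 3 6 7)
  after f: (1 6 2 7 4 5 3)
  after r: (1 5 3 7 4 6)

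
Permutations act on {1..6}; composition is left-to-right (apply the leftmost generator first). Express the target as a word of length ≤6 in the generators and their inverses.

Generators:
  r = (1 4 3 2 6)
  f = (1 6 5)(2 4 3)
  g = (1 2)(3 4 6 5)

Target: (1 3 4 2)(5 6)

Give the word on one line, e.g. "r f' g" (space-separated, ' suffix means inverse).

g f g' f' g'

  after g: (1 2)(3 4 6 5)
  after f: (1 4 5 2 6)
  after g': (1 3 5)(2 4 6)
  after f': (1 4)(3 6)
  after g': (1 3 4 2)(5 6)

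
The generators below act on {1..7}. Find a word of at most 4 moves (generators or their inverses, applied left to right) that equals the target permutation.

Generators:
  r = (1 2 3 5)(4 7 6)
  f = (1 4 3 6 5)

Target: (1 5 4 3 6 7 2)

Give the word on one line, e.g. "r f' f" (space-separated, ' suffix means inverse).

  after f: (1 4 3 6 5)
  after r': (1 6 3 7 4 2)
  after f': (1 3 7)(2 5 6 4)
  after r: (1 5 4 3 6 7 2)

f r' f' r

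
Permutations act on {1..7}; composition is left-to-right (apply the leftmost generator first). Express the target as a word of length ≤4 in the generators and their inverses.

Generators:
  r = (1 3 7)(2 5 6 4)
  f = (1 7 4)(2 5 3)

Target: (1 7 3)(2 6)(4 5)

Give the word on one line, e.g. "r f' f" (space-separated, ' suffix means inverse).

  after r: (1 3 7)(2 5 6 4)
  after r: (1 7 3)(2 6)(4 5)

r r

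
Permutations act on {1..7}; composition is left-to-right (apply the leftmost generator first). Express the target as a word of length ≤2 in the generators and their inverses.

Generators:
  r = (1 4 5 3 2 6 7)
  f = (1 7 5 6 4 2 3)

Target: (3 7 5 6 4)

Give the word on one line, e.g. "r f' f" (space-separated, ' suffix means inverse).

  after r': (1 7 6 2 3 5 4)
  after f': (3 7 5 6 4)

r' f'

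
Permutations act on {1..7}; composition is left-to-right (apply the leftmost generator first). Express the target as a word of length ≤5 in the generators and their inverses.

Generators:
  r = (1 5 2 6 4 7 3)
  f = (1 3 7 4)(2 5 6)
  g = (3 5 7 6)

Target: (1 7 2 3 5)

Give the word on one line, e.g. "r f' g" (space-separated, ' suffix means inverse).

f g f r f'

  after f: (1 3 7 4)(2 5 6)
  after g: (1 5 3 6 2 7 4)
  after f: (1 6 5 7)(2 4 3)
  after r: (1 4)(2 7 5 3 6)
  after f': (1 7 2 3 5)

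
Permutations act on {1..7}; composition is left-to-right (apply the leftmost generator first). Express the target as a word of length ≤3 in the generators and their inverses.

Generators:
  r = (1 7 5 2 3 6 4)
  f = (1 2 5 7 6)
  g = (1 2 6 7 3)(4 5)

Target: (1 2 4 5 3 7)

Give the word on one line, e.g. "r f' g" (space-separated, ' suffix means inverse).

r' g f'

  after r': (1 4 6 3 2 5 7)
  after g: (1 5 3 6)(2 4 7)
  after f': (1 2 4 5 3 7)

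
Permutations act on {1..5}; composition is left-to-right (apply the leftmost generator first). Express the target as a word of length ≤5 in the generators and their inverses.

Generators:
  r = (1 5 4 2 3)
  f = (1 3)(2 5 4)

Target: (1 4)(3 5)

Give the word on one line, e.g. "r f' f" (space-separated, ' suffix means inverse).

r' r' f f

  after r': (1 3 2 4 5)
  after r': (1 2 5 3 4)
  after f: (1 5)(2 4 3)
  after f: (1 4)(3 5)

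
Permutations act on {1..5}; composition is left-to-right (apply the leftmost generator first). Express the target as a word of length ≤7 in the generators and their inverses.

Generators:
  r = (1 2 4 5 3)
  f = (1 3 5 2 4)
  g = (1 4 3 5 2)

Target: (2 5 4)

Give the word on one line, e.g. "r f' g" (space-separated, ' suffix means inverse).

  after g': (1 2 5 3 4)
  after g': (1 5 4 2 3)
  after f: (1 2 5)
  after f: (1 4)(3 5)
  after g': (2 5 4)

g' g' f f g'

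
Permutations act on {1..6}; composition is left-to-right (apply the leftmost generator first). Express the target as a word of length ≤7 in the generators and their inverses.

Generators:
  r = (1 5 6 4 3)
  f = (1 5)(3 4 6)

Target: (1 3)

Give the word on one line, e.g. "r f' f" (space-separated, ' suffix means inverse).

r f' f' f' r'

  after r: (1 5 6 4 3)
  after f': (3 5 4 6)
  after f': (1 5 3)
  after f': (3 5 6 4)
  after r': (1 3)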